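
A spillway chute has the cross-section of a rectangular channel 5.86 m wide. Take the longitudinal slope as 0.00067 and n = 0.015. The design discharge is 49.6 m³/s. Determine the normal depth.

Manning's equation rearranged: A R^(2/3) = nQ / (1·√S) = 0.015 × 49.6 / (√0.00067) = 28.74.
Try y = 2.55 m: A R^(2/3) = 18.37 — too small.
Try y = 4.24 m: A R^(2/3) = 35.84 — too large.
Try y = 3.57 m: A R^(2/3) = 28.73 — close enough.

y_n = 3.57 m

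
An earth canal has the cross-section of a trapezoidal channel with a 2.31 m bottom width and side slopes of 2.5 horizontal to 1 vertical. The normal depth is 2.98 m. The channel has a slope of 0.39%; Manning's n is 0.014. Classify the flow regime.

With bottom width b = 2.31 m and side slope z = 2.5: A = (b + zy)y = (2.31 + 2.5×2.98)×2.98 = 29.08 m²; P = b + 2y√(1+z²) = 2.31 + 2×2.98×2.693 = 18.36 m.
Hydraulic radius R = A/P = 29.08/18.36 = 1.584 m.
V = (1/n) R^(2/3) √S = (1/0.014) × 1.584^(2/3) × √0.0039 = 6.062 m/s. Hydraulic depth D_h = A/T = 29.08/17.21 = 1.69 m.
Froude number Fr = V/√(g·D_h) = 6.062/√(9.81×1.69) = 1.49, which is greater than 1, so the flow is supercritical.

supercritical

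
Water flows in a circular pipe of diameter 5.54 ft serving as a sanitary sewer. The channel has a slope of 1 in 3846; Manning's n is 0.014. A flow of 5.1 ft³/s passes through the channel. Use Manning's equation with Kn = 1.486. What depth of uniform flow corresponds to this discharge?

y_n = 1.18 ft

Manning's equation rearranged: A R^(2/3) = nQ / (1.486·√S) = 0.014 × 5.1 / (1.486 × √0.00026) = 2.98.
At y = 1.41 ft: A R^(2/3) = 4.251 — over.
At y = 1.18 ft: A R^(2/3) = 2.979 — matches.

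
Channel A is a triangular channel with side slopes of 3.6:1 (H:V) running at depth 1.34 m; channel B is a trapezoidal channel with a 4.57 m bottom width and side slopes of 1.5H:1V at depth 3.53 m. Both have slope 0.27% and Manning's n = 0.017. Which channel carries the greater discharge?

channel B

Channel A: For a triangular section with side slope z = 3.6: A = zy² = 3.6×1.34² = 6.464 m²; P = 2y√(1+z²) = 2×1.34×3.736 = 10.01 m. Hydraulic radius R = A/P = 6.464/10.01 = 0.6456 m. Q_A = (1/0.017)·6.464·0.6456^(2/3)·√0.0027 = 14.76 m³/s.
Channel B: With bottom width b = 4.57 m and side slope z = 1.5: A = (b + zy)y = (4.57 + 1.5×3.53)×3.53 = 34.82 m²; P = b + 2y√(1+z²) = 4.57 + 2×3.53×1.803 = 17.3 m. Hydraulic radius R = A/P = 34.82/17.3 = 2.013 m. Q_B = (1/0.017)·34.82·2.013^(2/3)·√0.0027 = 169.7 m³/s.
Q_A = 14.76 m³/s vs Q_B = 169.7 m³/s, so channel B carries more.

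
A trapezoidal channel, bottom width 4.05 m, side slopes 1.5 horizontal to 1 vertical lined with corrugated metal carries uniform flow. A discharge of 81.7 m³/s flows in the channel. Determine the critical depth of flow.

y_c = 2.54 m

At critical depth, Q² T / (g A³) = 1, i.e. A³/T = Q²/g = 81.7²/9.81 = 680.4.
Try y = 3.11 m: A³/T = 1488 — over.
Try y = 2.13 m: A³/T = 352 — short.
Try y = 2.54 m: A³/T = 681.9 — matches.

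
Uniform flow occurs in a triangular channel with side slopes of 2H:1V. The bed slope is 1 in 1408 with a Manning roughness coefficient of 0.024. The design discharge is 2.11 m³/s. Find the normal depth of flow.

y_n = 1.2 m

Manning's equation rearranged: A R^(2/3) = nQ / (1·√S) = 0.024 × 2.11 / (√0.0007102) = 1.9.
Trying y = 0.981 m: A R^(2/3) = 1.111 — low.
Trying y = 1.2 m: A R^(2/3) = 1.902 — matches.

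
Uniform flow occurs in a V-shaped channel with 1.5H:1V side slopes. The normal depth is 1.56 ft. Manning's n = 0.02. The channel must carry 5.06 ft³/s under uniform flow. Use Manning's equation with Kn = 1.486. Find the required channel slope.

S = 0.000619

For a triangular section with side slope z = 1.5: A = zy² = 1.5×1.56² = 3.65 ft²; P = 2y√(1+z²) = 2×1.56×1.803 = 5.625 ft.
Hydraulic radius R = A/P = 3.65/5.625 = 0.649 ft.
From Manning's equation, S = [nQ / (1.486 A R^(2/3))]² = [0.02 × 5.06 / (1.486 × 3.65 × 0.649^(2/3))]² = 0.000619.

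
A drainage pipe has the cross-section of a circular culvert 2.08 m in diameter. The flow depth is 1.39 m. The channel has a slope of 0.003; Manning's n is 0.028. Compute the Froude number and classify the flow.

For a circular section of diameter D = 2.08 m at depth y = 1.39 m, the central angle is θ = 2 arccos(1 − 2y/D) = 3.828 rad. Then A = (D²/8)(θ − sin θ) = 2.413 m² and P = Dθ/2 = 3.981 m.
Hydraulic radius R = A/P = 2.413/3.981 = 0.6061 m.
V = (1/n) R^(2/3) √S = (1/0.028) × 0.6061^(2/3) × √0.003 = 1.401 m/s. Hydraulic depth D_h = A/T = 2.413/1.959 = 1.232 m.
Froude number Fr = V/√(g·D_h) = 1.401/√(9.81×1.232) = 0.403, which is less than 1, so the flow is subcritical.

subcritical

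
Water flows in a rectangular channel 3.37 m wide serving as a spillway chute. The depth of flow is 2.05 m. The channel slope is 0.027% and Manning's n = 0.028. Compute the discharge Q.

Q = 3.85 m³/s

Flow area A = b·y = 3.37 × 2.05 = 6.908 m². Wetted perimeter P = b + 2y = 3.37 + 2×2.05 = 7.47 m.
Hydraulic radius R = A/P = 6.908/7.47 = 0.9248 m.
Manning's equation: Q = (1/n) A R^(2/3) S^(1/2) = (1/0.028) × 6.908 × 0.9248^(2/3) × 0.00027^(1/2) = 3.85 m³/s.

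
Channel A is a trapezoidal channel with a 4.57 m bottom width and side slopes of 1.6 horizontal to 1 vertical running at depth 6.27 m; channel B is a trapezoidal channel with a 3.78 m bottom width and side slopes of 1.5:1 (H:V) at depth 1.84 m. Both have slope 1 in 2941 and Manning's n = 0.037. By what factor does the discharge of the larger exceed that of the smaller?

Channel A: With bottom width b = 4.57 m and side slope z = 1.6: A = (b + zy)y = (4.57 + 1.6×6.27)×6.27 = 91.55 m²; P = b + 2y√(1+z²) = 4.57 + 2×6.27×1.887 = 28.23 m. Hydraulic radius R = A/P = 91.55/28.23 = 3.243 m. Q_A = (1/0.037)·91.55·3.243^(2/3)·√0.00034 = 99.97 m³/s.
Channel B: With bottom width b = 3.78 m and side slope z = 1.5: A = (b + zy)y = (3.78 + 1.5×1.84)×1.84 = 12.03 m²; P = b + 2y√(1+z²) = 3.78 + 2×1.84×1.803 = 10.41 m. Hydraulic radius R = A/P = 12.03/10.41 = 1.155 m. Q_B = (1/0.037)·12.03·1.155^(2/3)·√0.00034 = 6.604 m³/s.
The larger discharge is 99.97 m³/s and the smaller is 6.604 m³/s; the ratio is 15.1.

15.1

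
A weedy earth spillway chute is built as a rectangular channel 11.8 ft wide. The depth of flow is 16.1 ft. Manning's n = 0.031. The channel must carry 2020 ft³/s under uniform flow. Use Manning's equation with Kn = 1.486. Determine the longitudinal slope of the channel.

Flow area A = b·y = 11.8 × 16.1 = 190 ft². Wetted perimeter P = b + 2y = 11.8 + 2×16.1 = 44 ft.
Hydraulic radius R = A/P = 190/44 = 4.318 ft.
From Manning's equation, S = [nQ / (1.486 A R^(2/3))]² = [0.031 × 2020 / (1.486 × 190 × 4.318^(2/3))]² = 0.007.

S = 0.007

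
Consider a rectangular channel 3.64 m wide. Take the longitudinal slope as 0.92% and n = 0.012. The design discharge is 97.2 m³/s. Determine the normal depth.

Manning's equation rearranged: A R^(2/3) = nQ / (1·√S) = 0.012 × 97.2 / (√0.0092) = 12.16.
At y = 2.72 m: A R^(2/3) = 10.49 — short.
At y = 3.84 m: A R^(2/3) = 16.09 — over.
At y = 3.06 m: A R^(2/3) = 12.16 — matches.

y_n = 3.06 m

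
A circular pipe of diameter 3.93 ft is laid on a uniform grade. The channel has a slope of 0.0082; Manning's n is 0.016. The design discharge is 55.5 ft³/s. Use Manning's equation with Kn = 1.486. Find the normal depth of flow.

Manning's equation rearranged: A R^(2/3) = nQ / (1.486·√S) = 0.016 × 55.5 / (1.486 × √0.0082) = 6.599.
At y = 2.43 ft: A R^(2/3) = 8.429 — too large.
At y = 1.86 ft: A R^(2/3) = 5.455 — too small.
At y = 2.08 ft: A R^(2/3) = 6.594 — close enough.

y_n = 2.08 ft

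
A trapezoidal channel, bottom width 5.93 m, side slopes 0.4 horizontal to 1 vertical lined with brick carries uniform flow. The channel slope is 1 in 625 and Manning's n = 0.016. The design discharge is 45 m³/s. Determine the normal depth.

y_n = 2.14 m

Manning's equation rearranged: A R^(2/3) = nQ / (1·√S) = 0.016 × 45 / (√0.0016) = 18.
Try y = 2.62 m: A R^(2/3) = 24.8 — high.
Try y = 1.57 m: A R^(2/3) = 11.01 — low.
Try y = 2.14 m: A R^(2/3) = 17.98 — close enough.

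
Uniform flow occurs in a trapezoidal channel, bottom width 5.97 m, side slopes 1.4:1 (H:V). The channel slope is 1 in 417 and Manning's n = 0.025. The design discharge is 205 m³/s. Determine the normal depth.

Manning's equation rearranged: A R^(2/3) = nQ / (1·√S) = 0.025 × 205 / (√0.002398) = 104.7.
At y = 5.24 m: A R^(2/3) = 142 — too large.
At y = 4.52 m: A R^(2/3) = 104.6 — matches.

y_n = 4.52 m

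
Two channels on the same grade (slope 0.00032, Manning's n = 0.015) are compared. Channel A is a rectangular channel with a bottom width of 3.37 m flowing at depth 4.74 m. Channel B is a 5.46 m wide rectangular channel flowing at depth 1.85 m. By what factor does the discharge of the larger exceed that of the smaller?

Channel A: Flow area A = b·y = 3.37 × 4.74 = 15.97 m². Wetted perimeter P = b + 2y = 3.37 + 2×4.74 = 12.85 m. Hydraulic radius R = A/P = 15.97/12.85 = 1.243 m. Q_A = (1/0.015)·15.97·1.243^(2/3)·√0.00032 = 22.02 m³/s.
Channel B: Flow area A = b·y = 5.46 × 1.85 = 10.1 m². Wetted perimeter P = b + 2y = 5.46 + 2×1.85 = 9.16 m. Hydraulic radius R = A/P = 10.1/9.16 = 1.103 m. Q_B = (1/0.015)·10.1·1.103^(2/3)·√0.00032 = 12.86 m³/s.
The larger discharge is 22.02 m³/s and the smaller is 12.86 m³/s; the ratio is 1.71.

1.71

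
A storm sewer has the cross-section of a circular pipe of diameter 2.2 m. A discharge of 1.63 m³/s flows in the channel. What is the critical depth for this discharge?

y_c = 0.583 m

At critical depth, Q² T / (g A³) = 1, i.e. A³/T = Q²/g = 1.63²/9.81 = 0.2708.
At y = 0.478 m: A³/T = 0.1246 — low.
At y = 0.697 m: A³/T = 0.5405 — high.
At y = 0.583 m: A³/T = 0.2703 — close enough.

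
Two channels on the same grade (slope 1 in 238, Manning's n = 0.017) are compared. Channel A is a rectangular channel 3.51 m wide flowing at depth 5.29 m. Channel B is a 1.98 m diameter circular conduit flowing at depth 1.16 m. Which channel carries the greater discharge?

Channel A: Flow area A = b·y = 3.51 × 5.29 = 18.57 m². Wetted perimeter P = b + 2y = 3.51 + 2×5.29 = 14.09 m. Hydraulic radius R = A/P = 18.57/14.09 = 1.318 m. Q_A = (1/0.017)·18.57·1.318^(2/3)·√0.004202 = 85.1 m³/s.
Channel B: For a circular section of diameter D = 1.98 m at depth y = 1.16 m, the central angle is θ = 2 arccos(1 − 2y/D) = 3.487 rad. Then A = (D²/8)(θ − sin θ) = 1.874 m² and P = Dθ/2 = 3.452 m. Hydraulic radius R = A/P = 1.874/3.452 = 0.543 m. Q_B = (1/0.017)·1.874·0.543^(2/3)·√0.004202 = 4.757 m³/s.
Q_A = 85.1 m³/s vs Q_B = 4.757 m³/s, so channel A carries more.

channel A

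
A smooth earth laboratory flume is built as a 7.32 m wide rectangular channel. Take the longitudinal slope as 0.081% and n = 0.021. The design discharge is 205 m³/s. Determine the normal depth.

Manning's equation rearranged: A R^(2/3) = nQ / (1·√S) = 0.021 × 205 / (√0.00081) = 151.3.
Trying y = 11.6 m: A R^(2/3) = 168 — over.
Trying y = 8.68 m: A R^(2/3) = 119.3 — short.
Trying y = 10.6 m: A R^(2/3) = 151.2 — close enough.

y_n = 10.6 m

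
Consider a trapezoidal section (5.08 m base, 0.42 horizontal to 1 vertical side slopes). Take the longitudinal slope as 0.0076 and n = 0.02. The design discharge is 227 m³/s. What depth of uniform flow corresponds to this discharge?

y_n = 4.52 m

Manning's equation rearranged: A R^(2/3) = nQ / (1·√S) = 0.02 × 227 / (√0.0076) = 52.08.
At y = 3.25 m: A R^(2/3) = 30.15 — too small.
At y = 5.63 m: A R^(2/3) = 75.63 — too large.
At y = 4.52 m: A R^(2/3) = 52.04 — matches.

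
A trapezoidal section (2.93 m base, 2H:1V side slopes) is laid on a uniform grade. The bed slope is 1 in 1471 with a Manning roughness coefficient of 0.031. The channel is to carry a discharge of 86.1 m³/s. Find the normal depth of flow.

y_n = 4.66 m

Manning's equation rearranged: A R^(2/3) = nQ / (1·√S) = 0.031 × 86.1 / (√0.0006798) = 102.4.
Try y = 5.74 m: A R^(2/3) = 167.9 — high.
Try y = 4.66 m: A R^(2/3) = 102.4 — matches.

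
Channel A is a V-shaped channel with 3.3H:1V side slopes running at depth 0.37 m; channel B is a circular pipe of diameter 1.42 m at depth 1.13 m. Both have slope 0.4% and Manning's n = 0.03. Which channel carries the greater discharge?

channel B

Channel A: For a triangular section with side slope z = 3.3: A = zy² = 3.3×0.37² = 0.4518 m²; P = 2y√(1+z²) = 2×0.37×3.448 = 2.552 m. Hydraulic radius R = A/P = 0.4518/2.552 = 0.177 m. Q_A = (1/0.03)·0.4518·0.177^(2/3)·√0.004 = 0.3003 m³/s.
Channel B: For a circular section of diameter D = 1.42 m at depth y = 1.13 m, the central angle is θ = 2 arccos(1 − 2y/D) = 4.408 rad. Then A = (D²/8)(θ − sin θ) = 1.351 m² and P = Dθ/2 = 3.129 m. Hydraulic radius R = A/P = 1.351/3.129 = 0.4318 m. Q_B = (1/0.03)·1.351·0.4318^(2/3)·√0.004 = 1.628 m³/s.
Q_A = 0.3003 m³/s vs Q_B = 1.628 m³/s, so channel B carries more.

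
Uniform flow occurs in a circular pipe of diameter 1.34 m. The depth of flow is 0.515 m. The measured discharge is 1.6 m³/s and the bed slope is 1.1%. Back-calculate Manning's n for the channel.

For a circular section of diameter D = 1.34 m at depth y = 0.515 m, the central angle is θ = 2 arccos(1 − 2y/D) = 2.675 rad. Then A = (D²/8)(θ − sin θ) = 0.4993 m² and P = Dθ/2 = 1.792 m.
Hydraulic radius R = A/P = 0.4993/1.792 = 0.2786 m.
Rearranging Manning's equation: n = (1/Q) A R^(2/3) S^(1/2) = (1/1.6) × 0.4993 × 0.2786^(2/3) × √0.011 = 0.014.

n = 0.014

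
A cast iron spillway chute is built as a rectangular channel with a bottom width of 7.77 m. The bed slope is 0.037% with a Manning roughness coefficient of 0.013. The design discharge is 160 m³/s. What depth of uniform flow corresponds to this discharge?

y_n = 7.45 m

Manning's equation rearranged: A R^(2/3) = nQ / (1·√S) = 0.013 × 160 / (√0.00037) = 108.1.
Trying y = 5.13 m: A R^(2/3) = 67.64 — short.
Trying y = 7.45 m: A R^(2/3) = 108.1 — ≈ 108.1.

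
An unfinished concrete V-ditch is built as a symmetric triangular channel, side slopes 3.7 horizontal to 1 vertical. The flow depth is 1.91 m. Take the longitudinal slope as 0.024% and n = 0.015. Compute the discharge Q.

For a triangular section with side slope z = 3.7: A = zy² = 3.7×1.91² = 13.5 m²; P = 2y√(1+z²) = 2×1.91×3.833 = 14.64 m.
Hydraulic radius R = A/P = 13.5/14.64 = 0.9219 m.
Manning's equation: Q = (1/n) A R^(2/3) S^(1/2) = (1/0.015) × 13.5 × 0.9219^(2/3) × 0.00024^(1/2) = 13.2 m³/s.

Q = 13.2 m³/s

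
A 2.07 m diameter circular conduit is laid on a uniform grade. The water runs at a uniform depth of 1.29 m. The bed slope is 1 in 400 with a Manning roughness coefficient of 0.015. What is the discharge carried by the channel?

For a circular section of diameter D = 2.07 m at depth y = 1.29 m, the central angle is θ = 2 arccos(1 − 2y/D) = 3.639 rad. Then A = (D²/8)(θ − sin θ) = 2.205 m² and P = Dθ/2 = 3.767 m.
Hydraulic radius R = A/P = 2.205/3.767 = 0.5854 m.
Manning's equation: Q = (1/n) A R^(2/3) S^(1/2) = (1/0.015) × 2.205 × 0.5854^(2/3) × 0.0025^(1/2) = 5.14 m³/s.

Q = 5.14 m³/s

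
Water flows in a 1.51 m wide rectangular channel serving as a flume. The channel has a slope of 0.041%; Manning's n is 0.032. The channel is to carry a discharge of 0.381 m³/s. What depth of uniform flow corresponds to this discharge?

y_n = 0.761 m

Manning's equation rearranged: A R^(2/3) = nQ / (1·√S) = 0.032 × 0.381 / (√0.00041) = 0.6021.
Try y = 0.675 m: A R^(2/3) = 0.5123 — short.
Try y = 0.96 m: A R^(2/3) = 0.8164 — over.
Try y = 0.761 m: A R^(2/3) = 0.6018 — matches.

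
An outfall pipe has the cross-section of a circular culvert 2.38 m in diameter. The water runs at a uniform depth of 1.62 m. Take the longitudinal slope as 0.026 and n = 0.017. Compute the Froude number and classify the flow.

supercritical

For a circular section of diameter D = 2.38 m at depth y = 1.62 m, the central angle is θ = 2 arccos(1 − 2y/D) = 3.881 rad. Then A = (D²/8)(θ − sin θ) = 3.225 m² and P = Dθ/2 = 4.618 m.
Hydraulic radius R = A/P = 3.225/4.618 = 0.6983 m.
V = (1/n) R^(2/3) √S = (1/0.017) × 0.6983^(2/3) × √0.026 = 7.466 m/s. Hydraulic depth D_h = A/T = 3.225/2.219 = 1.453 m.
Froude number Fr = V/√(g·D_h) = 7.466/√(9.81×1.453) = 1.98, which is greater than 1, so the flow is supercritical.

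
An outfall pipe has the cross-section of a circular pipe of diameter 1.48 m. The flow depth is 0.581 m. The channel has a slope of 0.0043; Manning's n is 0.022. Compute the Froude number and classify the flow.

subcritical

For a circular section of diameter D = 1.48 m at depth y = 0.581 m, the central angle is θ = 2 arccos(1 − 2y/D) = 2.708 rad. Then A = (D²/8)(θ − sin θ) = 0.6267 m² and P = Dθ/2 = 2.004 m.
Hydraulic radius R = A/P = 0.6267/2.004 = 0.3127 m.
V = (1/n) R^(2/3) √S = (1/0.022) × 0.3127^(2/3) × √0.0043 = 1.373 m/s. Hydraulic depth D_h = A/T = 0.6267/1.445 = 0.4336 m.
Froude number Fr = V/√(g·D_h) = 1.373/√(9.81×0.4336) = 0.666, which is less than 1, so the flow is subcritical.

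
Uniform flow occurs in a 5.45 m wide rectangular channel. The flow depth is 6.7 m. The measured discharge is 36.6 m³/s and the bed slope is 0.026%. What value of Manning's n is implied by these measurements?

Flow area A = b·y = 5.45 × 6.7 = 36.52 m². Wetted perimeter P = b + 2y = 5.45 + 2×6.7 = 18.85 m.
Hydraulic radius R = A/P = 36.52/18.85 = 1.937 m.
Rearranging Manning's equation: n = (1/Q) A R^(2/3) S^(1/2) = (1/36.6) × 36.52 × 1.937^(2/3) × √0.00026 = 0.025.

n = 0.025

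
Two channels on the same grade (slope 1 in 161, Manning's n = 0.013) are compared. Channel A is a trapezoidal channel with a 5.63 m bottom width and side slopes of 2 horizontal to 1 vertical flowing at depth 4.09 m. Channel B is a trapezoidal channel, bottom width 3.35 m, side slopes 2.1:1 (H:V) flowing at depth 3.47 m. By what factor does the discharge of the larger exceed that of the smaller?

Channel A: With bottom width b = 5.63 m and side slope z = 2: A = (b + zy)y = (5.63 + 2×4.09)×4.09 = 56.48 m²; P = b + 2y√(1+z²) = 5.63 + 2×4.09×2.236 = 23.92 m. Hydraulic radius R = A/P = 56.48/23.92 = 2.361 m. Q_A = (1/0.013)·56.48·2.361^(2/3)·√0.006211 = 607.2 m³/s.
Channel B: With bottom width b = 3.35 m and side slope z = 2.1: A = (b + zy)y = (3.35 + 2.1×3.47)×3.47 = 36.91 m²; P = b + 2y√(1+z²) = 3.35 + 2×3.47×2.326 = 19.49 m. Hydraulic radius R = A/P = 36.91/19.49 = 1.894 m. Q_B = (1/0.013)·36.91·1.894^(2/3)·√0.006211 = 342.5 m³/s.
The larger discharge is 607.2 m³/s and the smaller is 342.5 m³/s; the ratio is 1.77.

1.77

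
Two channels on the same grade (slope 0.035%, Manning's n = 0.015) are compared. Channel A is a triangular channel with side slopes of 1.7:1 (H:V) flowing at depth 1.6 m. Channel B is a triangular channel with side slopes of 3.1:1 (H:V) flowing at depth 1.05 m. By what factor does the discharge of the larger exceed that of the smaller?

1.58

Channel A: For a triangular section with side slope z = 1.7: A = zy² = 1.7×1.6² = 4.352 m²; P = 2y√(1+z²) = 2×1.6×1.972 = 6.311 m. Hydraulic radius R = A/P = 4.352/6.311 = 0.6895 m. Q_A = (1/0.015)·4.352·0.6895^(2/3)·√0.00035 = 4.237 m³/s.
Channel B: For a triangular section with side slope z = 3.1: A = zy² = 3.1×1.05² = 3.418 m²; P = 2y√(1+z²) = 2×1.05×3.257 = 6.84 m. Hydraulic radius R = A/P = 3.418/6.84 = 0.4996 m. Q_B = (1/0.015)·3.418·0.4996^(2/3)·√0.00035 = 2.684 m³/s.
The larger discharge is 4.237 m³/s and the smaller is 2.684 m³/s; the ratio is 1.58.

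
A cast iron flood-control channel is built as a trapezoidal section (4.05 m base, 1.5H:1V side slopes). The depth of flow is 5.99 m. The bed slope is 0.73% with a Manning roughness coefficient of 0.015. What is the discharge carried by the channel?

With bottom width b = 4.05 m and side slope z = 1.5: A = (b + zy)y = (4.05 + 1.5×5.99)×5.99 = 78.08 m²; P = b + 2y√(1+z²) = 4.05 + 2×5.99×1.803 = 25.65 m.
Hydraulic radius R = A/P = 78.08/25.65 = 3.044 m.
Manning's equation: Q = (1/n) A R^(2/3) S^(1/2) = (1/0.015) × 78.08 × 3.044^(2/3) × 0.0073^(1/2) = 934 m³/s.

Q = 934 m³/s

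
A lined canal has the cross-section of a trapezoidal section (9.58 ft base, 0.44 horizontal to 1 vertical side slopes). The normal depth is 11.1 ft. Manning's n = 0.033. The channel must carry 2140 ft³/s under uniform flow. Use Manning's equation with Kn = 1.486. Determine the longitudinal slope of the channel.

S = 0.011

With bottom width b = 9.58 ft and side slope z = 0.44: A = (b + zy)y = (9.58 + 0.44×11.1)×11.1 = 160.6 ft²; P = b + 2y√(1+z²) = 9.58 + 2×11.1×1.093 = 33.83 ft.
Hydraulic radius R = A/P = 160.6/33.83 = 4.745 ft.
From Manning's equation, S = [nQ / (1.486 A R^(2/3))]² = [0.033 × 2140 / (1.486 × 160.6 × 4.745^(2/3))]² = 0.011.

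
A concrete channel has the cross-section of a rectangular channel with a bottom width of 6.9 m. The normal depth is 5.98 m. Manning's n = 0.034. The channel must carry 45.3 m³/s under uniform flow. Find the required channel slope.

Flow area A = b·y = 6.9 × 5.98 = 41.26 m². Wetted perimeter P = b + 2y = 6.9 + 2×5.98 = 18.86 m.
Hydraulic radius R = A/P = 41.26/18.86 = 2.188 m.
From Manning's equation, S = [nQ / (1 A R^(2/3))]² = [0.034 × 45.3 / (1 × 41.26 × 2.188^(2/3))]² = 0.000491.

S = 0.000491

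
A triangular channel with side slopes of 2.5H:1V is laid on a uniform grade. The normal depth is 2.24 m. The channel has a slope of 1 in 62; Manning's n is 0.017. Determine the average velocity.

For a triangular section with side slope z = 2.5: A = zy² = 2.5×2.24² = 12.54 m²; P = 2y√(1+z²) = 2×2.24×2.693 = 12.06 m.
Hydraulic radius R = A/P = 12.54/12.06 = 1.04 m.
From Manning's equation, V = (1/n) R^(2/3) S^(1/2) = (1/0.017) × 1.04^(2/3) × 0.01613^(1/2) = 7.67 m/s.

V = 7.67 m/s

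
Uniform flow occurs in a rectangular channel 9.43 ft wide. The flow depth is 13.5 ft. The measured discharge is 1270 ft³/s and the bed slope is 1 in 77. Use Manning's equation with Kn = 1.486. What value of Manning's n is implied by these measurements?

n = 0.0391

Flow area A = b·y = 9.43 × 13.5 = 127.3 ft². Wetted perimeter P = b + 2y = 9.43 + 2×13.5 = 36.43 ft.
Hydraulic radius R = A/P = 127.3/36.43 = 3.495 ft.
Rearranging Manning's equation: n = (1.486/Q) A R^(2/3) S^(1/2) = (1.486/1270) × 127.3 × 3.495^(2/3) × √0.01299 = 0.0391.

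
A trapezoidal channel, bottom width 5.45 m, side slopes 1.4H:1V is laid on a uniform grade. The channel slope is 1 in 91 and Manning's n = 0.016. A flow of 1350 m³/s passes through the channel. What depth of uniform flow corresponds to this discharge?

y_n = 6.39 m

Manning's equation rearranged: A R^(2/3) = nQ / (1·√S) = 0.016 × 1350 / (√0.01099) = 206.1.
At y = 8.16 m: A R^(2/3) = 353.1 — too large.
At y = 5.59 m: A R^(2/3) = 154.6 — too small.
At y = 6.39 m: A R^(2/3) = 206.1 — matches.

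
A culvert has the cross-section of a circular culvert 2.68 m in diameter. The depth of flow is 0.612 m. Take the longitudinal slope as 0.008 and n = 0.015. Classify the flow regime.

For a circular section of diameter D = 2.68 m at depth y = 0.612 m, the central angle is θ = 2 arccos(1 − 2y/D) = 1.993 rad. Then A = (D²/8)(θ − sin θ) = 0.9702 m² and P = Dθ/2 = 2.67 m.
Hydraulic radius R = A/P = 0.9702/2.67 = 0.3633 m.
V = (1/n) R^(2/3) √S = (1/0.015) × 0.3633^(2/3) × √0.008 = 3.036 m/s. Hydraulic depth D_h = A/T = 0.9702/2.25 = 0.4312 m.
Froude number Fr = V/√(g·D_h) = 3.036/√(9.81×0.4312) = 1.48, which is greater than 1, so the flow is supercritical.

supercritical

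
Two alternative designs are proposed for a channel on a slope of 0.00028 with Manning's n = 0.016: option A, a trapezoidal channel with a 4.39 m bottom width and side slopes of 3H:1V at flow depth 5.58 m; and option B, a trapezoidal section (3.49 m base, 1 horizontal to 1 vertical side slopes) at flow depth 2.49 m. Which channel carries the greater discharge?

Channel A: With bottom width b = 4.39 m and side slope z = 3: A = (b + zy)y = (4.39 + 3×5.58)×5.58 = 117.9 m²; P = b + 2y√(1+z²) = 4.39 + 2×5.58×3.162 = 39.68 m. Hydraulic radius R = A/P = 117.9/39.68 = 2.971 m. Q_A = (1/0.016)·117.9·2.971^(2/3)·√0.00028 = 254.9 m³/s.
Channel B: With bottom width b = 3.49 m and side slope z = 1: A = (b + zy)y = (3.49 + 1×2.49)×2.49 = 14.89 m²; P = b + 2y√(1+z²) = 3.49 + 2×2.49×1.414 = 10.53 m. Hydraulic radius R = A/P = 14.89/10.53 = 1.414 m. Q_B = (1/0.016)·14.89·1.414^(2/3)·√0.00028 = 19.62 m³/s.
Q_A = 254.9 m³/s vs Q_B = 19.62 m³/s, so channel A carries more.

channel A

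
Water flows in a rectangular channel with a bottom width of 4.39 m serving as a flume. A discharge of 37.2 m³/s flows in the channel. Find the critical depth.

For a rectangular channel, critical depth y_c = (q²/g)^(1/3) where q = Q/b = 37.2/4.39 = 8.474 m²/s.
So y_c = (8.474²/9.81)^(1/3) = 1.94 m.

y_c = 1.94 m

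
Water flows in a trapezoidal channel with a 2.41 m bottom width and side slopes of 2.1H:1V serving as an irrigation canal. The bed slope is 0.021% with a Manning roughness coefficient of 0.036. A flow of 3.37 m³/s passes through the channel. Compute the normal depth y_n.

Manning's equation rearranged: A R^(2/3) = nQ / (1·√S) = 0.036 × 3.37 / (√0.00021) = 8.372.
Try y = 1.18 m: A R^(2/3) = 4.677 — low.
Try y = 1.71 m: A R^(2/3) = 10.19 — high.
Try y = 1.56 m: A R^(2/3) = 8.376 — close enough.

y_n = 1.56 m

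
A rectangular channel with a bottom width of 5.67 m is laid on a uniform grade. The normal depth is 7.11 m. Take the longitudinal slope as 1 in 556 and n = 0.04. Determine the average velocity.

V = 1.7 m/s

Flow area A = b·y = 5.67 × 7.11 = 40.31 m². Wetted perimeter P = b + 2y = 5.67 + 2×7.11 = 19.89 m.
Hydraulic radius R = A/P = 40.31/19.89 = 2.027 m.
From Manning's equation, V = (1/n) R^(2/3) S^(1/2) = (1/0.04) × 2.027^(2/3) × 0.001799^(1/2) = 1.7 m/s.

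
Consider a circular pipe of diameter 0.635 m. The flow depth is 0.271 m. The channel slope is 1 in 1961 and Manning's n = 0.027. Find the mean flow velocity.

V = 0.228 m/s

For a circular section of diameter D = 0.635 m at depth y = 0.271 m, the central angle is θ = 2 arccos(1 − 2y/D) = 2.848 rad. Then A = (D²/8)(θ − sin θ) = 0.1289 m² and P = Dθ/2 = 0.9041 m.
Hydraulic radius R = A/P = 0.1289/0.9041 = 0.1426 m.
From Manning's equation, V = (1/n) R^(2/3) S^(1/2) = (1/0.027) × 0.1426^(2/3) × 0.0005099^(1/2) = 0.228 m/s.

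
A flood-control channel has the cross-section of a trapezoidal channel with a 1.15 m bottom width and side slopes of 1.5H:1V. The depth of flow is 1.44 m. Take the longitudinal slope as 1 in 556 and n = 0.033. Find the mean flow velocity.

V = 1.06 m/s

With bottom width b = 1.15 m and side slope z = 1.5: A = (b + zy)y = (1.15 + 1.5×1.44)×1.44 = 4.766 m²; P = b + 2y√(1+z²) = 1.15 + 2×1.44×1.803 = 6.342 m.
Hydraulic radius R = A/P = 4.766/6.342 = 0.7516 m.
From Manning's equation, V = (1/n) R^(2/3) S^(1/2) = (1/0.033) × 0.7516^(2/3) × 0.001799^(1/2) = 1.06 m/s.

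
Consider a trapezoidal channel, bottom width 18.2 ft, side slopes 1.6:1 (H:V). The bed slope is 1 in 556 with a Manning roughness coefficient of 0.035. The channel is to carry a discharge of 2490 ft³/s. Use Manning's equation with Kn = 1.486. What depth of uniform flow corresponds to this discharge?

Manning's equation rearranged: A R^(2/3) = nQ / (1.486·√S) = 0.035 × 2490 / (1.486 × √0.001799) = 1383.
Trying y = 9.77 ft: A R^(2/3) = 1092 — too small.
Trying y = 12.8 ft: A R^(2/3) = 1888 — too large.
Trying y = 11 ft: A R^(2/3) = 1385 — matches.

y_n = 11 ft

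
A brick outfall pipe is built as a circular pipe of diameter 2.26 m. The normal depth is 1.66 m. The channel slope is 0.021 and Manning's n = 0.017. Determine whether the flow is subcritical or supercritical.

For a circular section of diameter D = 2.26 m at depth y = 1.66 m, the central angle is θ = 2 arccos(1 − 2y/D) = 4.118 rad. Then A = (D²/8)(θ − sin θ) = 3.158 m² and P = Dθ/2 = 4.653 m.
Hydraulic radius R = A/P = 3.158/4.653 = 0.6787 m.
V = (1/n) R^(2/3) √S = (1/0.017) × 0.6787^(2/3) × √0.021 = 6.583 m/s. Hydraulic depth D_h = A/T = 3.158/1.996 = 1.582 m.
Froude number Fr = V/√(g·D_h) = 6.583/√(9.81×1.582) = 1.67, which is greater than 1, so the flow is supercritical.

supercritical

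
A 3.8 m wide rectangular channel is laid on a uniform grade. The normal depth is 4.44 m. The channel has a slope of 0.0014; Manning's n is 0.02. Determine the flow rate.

Flow area A = b·y = 3.8 × 4.44 = 16.87 m². Wetted perimeter P = b + 2y = 3.8 + 2×4.44 = 12.68 m.
Hydraulic radius R = A/P = 16.87/12.68 = 1.331 m.
Manning's equation: Q = (1/n) A R^(2/3) S^(1/2) = (1/0.02) × 16.87 × 1.331^(2/3) × 0.0014^(1/2) = 38.2 m³/s.

Q = 38.2 m³/s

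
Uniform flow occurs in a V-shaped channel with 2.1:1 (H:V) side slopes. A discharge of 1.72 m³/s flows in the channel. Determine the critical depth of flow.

At critical depth, Q² T / (g A³) = 1, i.e. A³/T = Q²/g = 1.72²/9.81 = 0.3016.
At y = 0.488 m: A³/T = 0.06102 — low.
At y = 0.748 m: A³/T = 0.5163 — high.
At y = 0.672 m: A³/T = 0.3022 — close enough.

y_c = 0.672 m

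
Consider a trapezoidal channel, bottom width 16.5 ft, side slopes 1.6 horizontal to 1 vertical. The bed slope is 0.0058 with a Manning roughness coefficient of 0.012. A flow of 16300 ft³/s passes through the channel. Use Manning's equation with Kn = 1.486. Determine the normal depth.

y_n = 12.6 ft

Manning's equation rearranged: A R^(2/3) = nQ / (1.486·√S) = 0.012 × 16300 / (1.486 × √0.0058) = 1728.
At y = 14.6 ft: A R^(2/3) = 2353 — over.
At y = 10.7 ft: A R^(2/3) = 1230 — short.
At y = 12.6 ft: A R^(2/3) = 1724 — matches.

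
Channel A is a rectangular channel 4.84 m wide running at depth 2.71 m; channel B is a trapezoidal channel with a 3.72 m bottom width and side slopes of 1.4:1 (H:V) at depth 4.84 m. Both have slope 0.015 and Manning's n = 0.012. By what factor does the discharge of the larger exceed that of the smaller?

6.05

Channel A: Flow area A = b·y = 4.84 × 2.71 = 13.12 m². Wetted perimeter P = b + 2y = 4.84 + 2×2.71 = 10.26 m. Hydraulic radius R = A/P = 13.12/10.26 = 1.278 m. Q_A = (1/0.012)·13.12·1.278^(2/3)·√0.015 = 157.7 m³/s.
Channel B: With bottom width b = 3.72 m and side slope z = 1.4: A = (b + zy)y = (3.72 + 1.4×4.84)×4.84 = 50.8 m²; P = b + 2y√(1+z²) = 3.72 + 2×4.84×1.72 = 20.37 m. Hydraulic radius R = A/P = 50.8/20.37 = 2.493 m. Q_B = (1/0.012)·50.8·2.493^(2/3)·√0.015 = 953.4 m³/s.
The larger discharge is 953.4 m³/s and the smaller is 157.7 m³/s; the ratio is 6.05.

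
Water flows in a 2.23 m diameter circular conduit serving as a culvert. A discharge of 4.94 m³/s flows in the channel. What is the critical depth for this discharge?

At critical depth, Q² T / (g A³) = 1, i.e. A³/T = Q²/g = 4.94²/9.81 = 2.488.
Trying y = 1.28 m: A³/T = 5.658 — high.
Trying y = 0.875 m: A³/T = 1.32 — low.
Trying y = 1.03 m: A³/T = 2.466 — ≈ 2.488.

y_c = 1.03 m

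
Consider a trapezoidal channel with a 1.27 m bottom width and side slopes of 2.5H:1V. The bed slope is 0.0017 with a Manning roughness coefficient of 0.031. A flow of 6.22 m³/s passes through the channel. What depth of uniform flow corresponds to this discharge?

Manning's equation rearranged: A R^(2/3) = nQ / (1·√S) = 0.031 × 6.22 / (√0.0017) = 4.677.
Trying y = 1.62 m: A R^(2/3) = 7.808 — high.
Trying y = 1.16 m: A R^(2/3) = 3.606 — low.
Trying y = 1.3 m: A R^(2/3) = 4.679 — matches.

y_n = 1.3 m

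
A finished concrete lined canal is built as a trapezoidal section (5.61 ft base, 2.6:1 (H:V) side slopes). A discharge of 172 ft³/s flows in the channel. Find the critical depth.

At critical depth, Q² T / (g A³) = 1, i.e. A³/T = Q²/g = 172²/32.2 = 918.8.
Trying y = 2.53 ft: A³/T = 1562 — high.
Trying y = 1.62 ft: A³/T = 287.1 — low.
Trying y = 2.21 ft: A³/T = 924.3 — matches.

y_c = 2.21 ft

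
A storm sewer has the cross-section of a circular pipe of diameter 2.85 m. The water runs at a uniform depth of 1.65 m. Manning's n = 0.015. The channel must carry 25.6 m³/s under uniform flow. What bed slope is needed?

S = 0.0141

For a circular section of diameter D = 2.85 m at depth y = 1.65 m, the central angle is θ = 2 arccos(1 − 2y/D) = 3.459 rad. Then A = (D²/8)(θ − sin θ) = 3.828 m² and P = Dθ/2 = 4.929 m.
Hydraulic radius R = A/P = 3.828/4.929 = 0.7767 m.
From Manning's equation, S = [nQ / (1 A R^(2/3))]² = [0.015 × 25.6 / (1 × 3.828 × 0.7767^(2/3))]² = 0.0141.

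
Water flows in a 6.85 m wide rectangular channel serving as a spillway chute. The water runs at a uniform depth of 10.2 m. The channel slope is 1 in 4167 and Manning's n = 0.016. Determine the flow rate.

Q = 127 m³/s

Flow area A = b·y = 6.85 × 10.2 = 69.87 m². Wetted perimeter P = b + 2y = 6.85 + 2×10.2 = 27.25 m.
Hydraulic radius R = A/P = 69.87/27.25 = 2.564 m.
Manning's equation: Q = (1/n) A R^(2/3) S^(1/2) = (1/0.016) × 69.87 × 2.564^(2/3) × 0.00024^(1/2) = 127 m³/s.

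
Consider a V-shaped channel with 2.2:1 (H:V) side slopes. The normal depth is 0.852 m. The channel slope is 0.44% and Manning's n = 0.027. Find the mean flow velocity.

For a triangular section with side slope z = 2.2: A = zy² = 2.2×0.852² = 1.597 m²; P = 2y√(1+z²) = 2×0.852×2.417 = 4.118 m.
Hydraulic radius R = A/P = 1.597/4.118 = 0.3878 m.
From Manning's equation, V = (1/n) R^(2/3) S^(1/2) = (1/0.027) × 0.3878^(2/3) × 0.0044^(1/2) = 1.31 m/s.

V = 1.31 m/s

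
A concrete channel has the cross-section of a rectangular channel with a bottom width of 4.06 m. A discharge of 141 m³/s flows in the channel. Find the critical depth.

y_c = 4.97 m

For a rectangular channel, critical depth y_c = (q²/g)^(1/3) where q = Q/b = 141/4.06 = 34.73 m²/s.
So y_c = (34.73²/9.81)^(1/3) = 4.97 m.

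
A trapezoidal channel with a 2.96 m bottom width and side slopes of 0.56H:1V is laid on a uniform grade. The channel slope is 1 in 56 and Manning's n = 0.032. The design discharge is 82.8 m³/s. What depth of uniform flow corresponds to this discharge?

y_n = 3.21 m

Manning's equation rearranged: A R^(2/3) = nQ / (1·√S) = 0.032 × 82.8 / (√0.01786) = 19.83.
At y = 3.95 m: A R^(2/3) = 29.1 — high.
At y = 2.56 m: A R^(2/3) = 13.22 — low.
At y = 3.21 m: A R^(2/3) = 19.83 — matches.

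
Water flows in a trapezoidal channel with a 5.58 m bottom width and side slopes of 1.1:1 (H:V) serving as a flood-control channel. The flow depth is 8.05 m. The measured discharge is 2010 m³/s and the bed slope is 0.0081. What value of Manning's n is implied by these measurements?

With bottom width b = 5.58 m and side slope z = 1.1: A = (b + zy)y = (5.58 + 1.1×8.05)×8.05 = 116.2 m²; P = b + 2y√(1+z²) = 5.58 + 2×8.05×1.487 = 29.51 m.
Hydraulic radius R = A/P = 116.2/29.51 = 3.937 m.
Rearranging Manning's equation: n = (1/Q) A R^(2/3) S^(1/2) = (1/2010) × 116.2 × 3.937^(2/3) × √0.0081 = 0.013.

n = 0.013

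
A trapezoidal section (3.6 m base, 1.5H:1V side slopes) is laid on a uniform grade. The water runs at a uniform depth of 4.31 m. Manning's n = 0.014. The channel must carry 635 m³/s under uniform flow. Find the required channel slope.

With bottom width b = 3.6 m and side slope z = 1.5: A = (b + zy)y = (3.6 + 1.5×4.31)×4.31 = 43.38 m²; P = b + 2y√(1+z²) = 3.6 + 2×4.31×1.803 = 19.14 m.
Hydraulic radius R = A/P = 43.38/19.14 = 2.266 m.
From Manning's equation, S = [nQ / (1 A R^(2/3))]² = [0.014 × 635 / (1 × 43.38 × 2.266^(2/3))]² = 0.0141.

S = 0.0141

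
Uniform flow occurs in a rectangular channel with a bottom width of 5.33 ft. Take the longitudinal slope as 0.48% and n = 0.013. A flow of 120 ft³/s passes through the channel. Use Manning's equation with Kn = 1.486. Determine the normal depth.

Manning's equation rearranged: A R^(2/3) = nQ / (1.486·√S) = 0.013 × 120 / (1.486 × √0.0048) = 15.15.
At y = 2.63 ft: A R^(2/3) = 16.9 — over.
At y = 1.74 ft: A R^(2/3) = 9.597 — short.
At y = 2.42 ft: A R^(2/3) = 15.11 — close enough.

y_n = 2.42 ft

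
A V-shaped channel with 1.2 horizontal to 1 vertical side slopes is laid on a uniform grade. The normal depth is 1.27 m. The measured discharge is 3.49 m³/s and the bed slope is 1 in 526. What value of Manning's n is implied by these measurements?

For a triangular section with side slope z = 1.2: A = zy² = 1.2×1.27² = 1.935 m²; P = 2y√(1+z²) = 2×1.27×1.562 = 3.968 m.
Hydraulic radius R = A/P = 1.935/3.968 = 0.4878 m.
Rearranging Manning's equation: n = (1/Q) A R^(2/3) S^(1/2) = (1/3.49) × 1.935 × 0.4878^(2/3) × √0.001901 = 0.015.

n = 0.015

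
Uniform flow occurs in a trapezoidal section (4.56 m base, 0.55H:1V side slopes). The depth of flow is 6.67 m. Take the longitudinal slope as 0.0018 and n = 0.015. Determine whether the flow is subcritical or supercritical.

With bottom width b = 4.56 m and side slope z = 0.55: A = (b + zy)y = (4.56 + 0.55×6.67)×6.67 = 54.88 m²; P = b + 2y√(1+z²) = 4.56 + 2×6.67×1.141 = 19.78 m.
Hydraulic radius R = A/P = 54.88/19.78 = 2.774 m.
V = (1/n) R^(2/3) √S = (1/0.015) × 2.774^(2/3) × √0.0018 = 5.584 m/s. Hydraulic depth D_h = A/T = 54.88/11.9 = 4.613 m.
Froude number Fr = V/√(g·D_h) = 5.584/√(9.81×4.613) = 0.83, which is less than 1, so the flow is subcritical.

subcritical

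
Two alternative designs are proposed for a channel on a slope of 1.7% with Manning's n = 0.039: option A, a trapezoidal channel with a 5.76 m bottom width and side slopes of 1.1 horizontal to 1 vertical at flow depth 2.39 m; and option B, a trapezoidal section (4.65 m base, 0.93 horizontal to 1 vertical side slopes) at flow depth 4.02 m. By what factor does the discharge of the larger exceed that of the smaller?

Channel A: With bottom width b = 5.76 m and side slope z = 1.1: A = (b + zy)y = (5.76 + 1.1×2.39)×2.39 = 20.05 m²; P = b + 2y√(1+z²) = 5.76 + 2×2.39×1.487 = 12.87 m. Hydraulic radius R = A/P = 20.05/12.87 = 1.558 m. Q_A = (1/0.039)·20.05·1.558^(2/3)·√0.017 = 90.1 m³/s.
Channel B: With bottom width b = 4.65 m and side slope z = 0.93: A = (b + zy)y = (4.65 + 0.93×4.02)×4.02 = 33.72 m²; P = b + 2y√(1+z²) = 4.65 + 2×4.02×1.366 = 15.63 m. Hydraulic radius R = A/P = 33.72/15.63 = 2.158 m. Q_B = (1/0.039)·33.72·2.158^(2/3)·√0.017 = 188.2 m³/s.
The larger discharge is 188.2 m³/s and the smaller is 90.1 m³/s; the ratio is 2.09.

2.09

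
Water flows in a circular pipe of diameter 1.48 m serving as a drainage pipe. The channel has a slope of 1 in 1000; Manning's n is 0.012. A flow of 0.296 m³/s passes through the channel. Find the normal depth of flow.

y_n = 0.356 m

Manning's equation rearranged: A R^(2/3) = nQ / (1·√S) = 0.012 × 0.296 / (√0.001) = 0.1123.
Trying y = 0.428 m: A R^(2/3) = 0.1617 — high.
Trying y = 0.301 m: A R^(2/3) = 0.08032 — low.
Trying y = 0.356 m: A R^(2/3) = 0.1125 — matches.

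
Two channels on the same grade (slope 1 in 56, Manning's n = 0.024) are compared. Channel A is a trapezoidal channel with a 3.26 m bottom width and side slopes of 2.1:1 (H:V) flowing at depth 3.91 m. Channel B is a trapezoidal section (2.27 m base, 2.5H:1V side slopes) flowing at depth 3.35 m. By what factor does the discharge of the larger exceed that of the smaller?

Channel A: With bottom width b = 3.26 m and side slope z = 2.1: A = (b + zy)y = (3.26 + 2.1×3.91)×3.91 = 44.85 m²; P = b + 2y√(1+z²) = 3.26 + 2×3.91×2.326 = 21.45 m. Hydraulic radius R = A/P = 44.85/21.45 = 2.091 m. Q_A = (1/0.024)·44.85·2.091^(2/3)·√0.01786 = 408.4 m³/s.
Channel B: With bottom width b = 2.27 m and side slope z = 2.5: A = (b + zy)y = (2.27 + 2.5×3.35)×3.35 = 35.66 m²; P = b + 2y√(1+z²) = 2.27 + 2×3.35×2.693 = 20.31 m. Hydraulic radius R = A/P = 35.66/20.31 = 1.756 m. Q_B = (1/0.024)·35.66·1.756^(2/3)·√0.01786 = 289 m³/s.
The larger discharge is 408.4 m³/s and the smaller is 289 m³/s; the ratio is 1.41.

1.41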